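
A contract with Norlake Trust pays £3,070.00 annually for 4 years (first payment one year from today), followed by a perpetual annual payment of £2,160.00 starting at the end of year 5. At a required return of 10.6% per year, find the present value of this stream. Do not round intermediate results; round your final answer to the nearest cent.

£23224.87

PV of 4-year annuity: £3,070.00 × [1 − (1+0.106)^−4] / 0.106 = 9606.42509
Perpetuity value at year 4: £2,160.00 / 0.106 = 20377.35849
PV of perpetuity: 20377.35849 / (1+0.106)^4 = 13618.44051
Total PV = 9606.42509 + 13618.44051 = 23224.86560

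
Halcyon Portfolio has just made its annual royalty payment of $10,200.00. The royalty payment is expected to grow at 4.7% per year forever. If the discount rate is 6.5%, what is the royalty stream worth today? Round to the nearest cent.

$593300.00

D₁ = D₀ × (1 + g) = $10,200.00 × 1.047 = $10,679.4000
Growing perpetuity: P = D₁ / (r − g) = $10,679.4000 / (0.065 − 0.047) = $593,300.00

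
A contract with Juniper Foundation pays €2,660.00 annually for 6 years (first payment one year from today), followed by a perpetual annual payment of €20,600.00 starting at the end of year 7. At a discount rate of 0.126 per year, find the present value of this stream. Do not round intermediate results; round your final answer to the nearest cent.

€90969.98

PV of 6-year annuity: €2,660.00 × [1 − (1+0.126)^−6] / 0.126 = 10752.99563
Perpetuity value at year 6: €20,600.00 / 0.126 = 163492.06349
PV of perpetuity: 163492.06349 / (1+0.126)^6 = 80216.98452
Total PV = 10752.99563 + 80216.98452 = 90969.98016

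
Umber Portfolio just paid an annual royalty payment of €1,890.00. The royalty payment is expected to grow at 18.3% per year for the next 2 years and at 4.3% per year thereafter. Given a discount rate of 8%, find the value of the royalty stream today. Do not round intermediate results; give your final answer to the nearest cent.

D_1 = 2235.87000
D_2 = 2645.03421
Terminal value at year 2: TV = D_2×(1+g_2)/(r−g_2) = 2758.77068/0.037 = 74561.36976
P_0 = D_1/(1+r)^1 + D_2/(1+r)^2 + TV/(1+r)^2
    = 2070.25000 + 2267.69051 + 63924.35679 = 68262.29730

€68262.30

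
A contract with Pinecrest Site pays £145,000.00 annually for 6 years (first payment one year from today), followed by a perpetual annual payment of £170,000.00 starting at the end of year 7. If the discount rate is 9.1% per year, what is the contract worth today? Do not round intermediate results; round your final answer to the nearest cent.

PV of 6-year annuity: £145,000.00 × [1 − (1+0.091)^−6] / 0.091 = 648523.43894
Perpetuity value at year 6: £170,000.00 / 0.091 = 1868131.86813
PV of perpetuity: 1868131.86813 / (1+0.091)^6 = 1107794.04317
Total PV = 648523.43894 + 1107794.04317 = 1756317.48211

£1756317.48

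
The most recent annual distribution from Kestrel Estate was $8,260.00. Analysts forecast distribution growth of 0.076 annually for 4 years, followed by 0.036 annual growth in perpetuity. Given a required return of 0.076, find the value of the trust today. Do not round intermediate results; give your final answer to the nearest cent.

$246974.00

D_1 = 8887.76000
D_2 = 9563.22976
D_3 = 10290.03522
D_4 = 11072.07790
Terminal value at year 4: TV = D_4×(1+g_2)/(r−g_2) = 11470.67270/0.04 = 286766.81757
P_0 = D_1/(1+r)^1 + D_2/(1+r)^2 + D_3/(1+r)^3 + D_4/(1+r)^4 + TV/(1+r)^4
    = 8260.00000 + 8260.00000 + 8260.00000 + 8260.00000 + 213934.00000 = 246974.00000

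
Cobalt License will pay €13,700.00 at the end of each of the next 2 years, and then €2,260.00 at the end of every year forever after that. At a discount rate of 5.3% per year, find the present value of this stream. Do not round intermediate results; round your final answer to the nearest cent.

€63823.08

PV of 2-year annuity: €13,700.00 × [1 − (1+0.053)^−2] / 0.053 = 25366.04591
Perpetuity value at year 2: €2,260.00 / 0.053 = 42641.50943
PV of perpetuity: 42641.50943 / (1+0.053)^2 = 38457.03763
Total PV = 25366.04591 + 38457.03763 = 63823.08354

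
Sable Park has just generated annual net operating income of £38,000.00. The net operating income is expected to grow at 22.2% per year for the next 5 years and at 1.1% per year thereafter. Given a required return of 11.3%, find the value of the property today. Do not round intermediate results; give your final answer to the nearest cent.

D_1 = 46436.00000
D_2 = 56744.79200
D_3 = 69342.13582
D_4 = 84736.08998
D_5 = 103547.50195
Terminal value at year 5: TV = D_5×(1+g_2)/(r−g_2) = 104686.52447/0.102 = 1026338.47523
P_0 = D_1/(1+r)^1 + D_2/(1+r)^2 + D_3/(1+r)^3 + D_4/(1+r)^4 + D_5/(1+r)^5 + TV/(1+r)^5
    = 41721.47350 + 45807.40396 + 50293.48396 + 55218.90152 + 60626.68253 + 600917.41217 = 854585.35764

£854585.36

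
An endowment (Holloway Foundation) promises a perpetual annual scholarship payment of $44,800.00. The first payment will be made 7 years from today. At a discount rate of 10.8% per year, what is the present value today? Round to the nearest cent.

$224189.72

Value at end of year 6: C / r = $44,800.00 / 0.108 = $414,814.8148
Discount to today: PV = $414,814.8148 / (1 + 0.108)^6 = $414,814.8148 / 1.850285 = $224,189.72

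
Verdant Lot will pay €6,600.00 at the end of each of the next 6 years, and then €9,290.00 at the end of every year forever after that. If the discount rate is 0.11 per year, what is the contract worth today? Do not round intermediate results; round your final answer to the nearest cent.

PV of 6-year annuity: €6,600.00 × [1 − (1+0.11)^−6] / 0.11 = 27921.54983
Perpetuity value at year 6: €9,290.00 / 0.11 = 84454.54545
PV of perpetuity: 84454.54545 / (1+0.11)^6 = 45152.84879
Total PV = 27921.54983 + 45152.84879 = 73074.39863

€73074.40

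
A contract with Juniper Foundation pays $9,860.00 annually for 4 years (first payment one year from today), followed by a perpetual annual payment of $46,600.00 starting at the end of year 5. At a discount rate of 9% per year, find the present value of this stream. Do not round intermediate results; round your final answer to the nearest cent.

$398750.47

PV of 4-year annuity: $9,860.00 × [1 − (1+0.09)^−4] / 0.09 = 31943.63799
Perpetuity value at year 4: $46,600.00 / 0.09 = 517777.77778
PV of perpetuity: 517777.77778 / (1+0.09)^4 = 366806.83151
Total PV = 31943.63799 + 366806.83151 = 398750.46949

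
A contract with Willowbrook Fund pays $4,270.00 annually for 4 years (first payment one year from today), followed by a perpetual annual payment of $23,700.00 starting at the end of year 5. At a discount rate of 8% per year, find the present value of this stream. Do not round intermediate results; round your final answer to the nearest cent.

PV of 4-year annuity: $4,270.00 × [1 − (1+0.08)^−4] / 0.08 = 14142.78161
Perpetuity value at year 4: $23,700.00 / 0.08 = 296250.00000
PV of perpetuity: 296250.00000 / (1+0.08)^4 = 217752.59389
Total PV = 14142.78161 + 217752.59389 = 231895.37550

$231895.38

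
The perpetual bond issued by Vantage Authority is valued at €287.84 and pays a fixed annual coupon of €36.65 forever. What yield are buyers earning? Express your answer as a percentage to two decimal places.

P = C/r ⇒ r = C/P = €36.65/€287.84 = 0.127328

12.73%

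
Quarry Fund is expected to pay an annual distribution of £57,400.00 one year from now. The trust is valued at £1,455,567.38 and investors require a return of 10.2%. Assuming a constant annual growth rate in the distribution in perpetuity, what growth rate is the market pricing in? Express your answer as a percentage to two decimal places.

6.26%

P = D₁/(r−g) ⇒ g = r − D₁/P = 0.102 − £57,400.00/£1,455,567.38 = 0.062565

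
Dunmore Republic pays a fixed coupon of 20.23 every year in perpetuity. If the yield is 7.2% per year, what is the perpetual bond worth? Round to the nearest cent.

280.97

Level perpetuity: PV = C / r = 20.23 / 0.072 = 280.97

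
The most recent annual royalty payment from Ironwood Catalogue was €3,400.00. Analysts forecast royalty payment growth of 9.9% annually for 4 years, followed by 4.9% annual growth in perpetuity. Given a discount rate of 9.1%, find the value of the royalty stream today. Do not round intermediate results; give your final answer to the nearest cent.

€101288.48

D_1 = 3736.60000
D_2 = 4106.52340
D_3 = 4513.06922
D_4 = 4959.86307
Terminal value at year 4: TV = D_4×(1+g_2)/(r−g_2) = 5202.89636/0.042 = 123878.48475
P_0 = D_1/(1+r)^1 + D_2/(1+r)^2 + D_3/(1+r)^3 + D_4/(1+r)^4 + TV/(1+r)^4
    = 3424.93126 + 3450.04533 + 3475.34355 + 3500.82728 + 87437.32894 = 101288.47635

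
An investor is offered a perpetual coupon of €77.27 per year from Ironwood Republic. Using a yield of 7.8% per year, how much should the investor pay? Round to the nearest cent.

Level perpetuity: PV = C / r = €77.27 / 0.078 = €990.64

€990.64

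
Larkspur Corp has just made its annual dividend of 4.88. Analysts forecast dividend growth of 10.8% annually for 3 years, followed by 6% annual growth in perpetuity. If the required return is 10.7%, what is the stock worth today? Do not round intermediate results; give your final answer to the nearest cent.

D_1 = 5.40704
D_2 = 5.99100
D_3 = 6.63803
Terminal value at year 3: TV = D_3×(1+g_2)/(r−g_2) = 7.03631/0.047 = 149.70872
P_0 = D_1/(1+r)^1 + D_2/(1+r)^2 + D_3/(1+r)^3 + TV/(1+r)^3
    = 4.88441 + 4.88882 + 4.89324 + 110.35811 = 125.02457

125.02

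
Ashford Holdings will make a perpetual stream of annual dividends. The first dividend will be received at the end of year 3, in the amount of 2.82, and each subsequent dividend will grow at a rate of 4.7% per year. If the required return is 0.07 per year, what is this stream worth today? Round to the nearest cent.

Value at end of year 2: C₁ / (r − g) = 2.82 / (0.07 − 0.047) = 122.6087
Discount to today: PV = 122.6087 / (1 + 0.07)^2 = 122.6087 / 1.144900 = 107.09

107.09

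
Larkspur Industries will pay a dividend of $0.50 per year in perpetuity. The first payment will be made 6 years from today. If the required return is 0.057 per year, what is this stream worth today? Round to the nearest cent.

Value at end of year 5: C / r = $0.50 / 0.057 = $8.7719
Discount to today: PV = $8.7719 / (1 + 0.057)^5 = $8.7719 / 1.319395 = $6.65

$6.65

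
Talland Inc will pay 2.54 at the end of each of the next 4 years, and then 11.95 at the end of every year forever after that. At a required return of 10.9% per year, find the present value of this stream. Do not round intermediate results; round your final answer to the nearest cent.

80.38

PV of 4-year annuity: 2.54 × [1 − (1+0.109)^−4] / 0.109 = 7.89707
Perpetuity value at year 4: 11.95 / 0.109 = 109.63303
PV of perpetuity: 109.63303 / (1+0.109)^4 = 72.47951
Total PV = 7.89707 + 72.47951 = 80.37657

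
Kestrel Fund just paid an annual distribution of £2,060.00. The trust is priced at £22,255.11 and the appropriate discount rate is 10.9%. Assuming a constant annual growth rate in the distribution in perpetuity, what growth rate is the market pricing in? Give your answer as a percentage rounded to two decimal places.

1.50%

P = D₀(1+g)/(r−g) ⇒ P(r−g) = D₀(1+g) ⇒ g(P+D₀) = P·r − D₀
g = (P·r − D₀)/(P + D₀) = (£22,255.11×0.109 − £2,060.00) / (£22,255.11 + £2,060.00) = 0.015044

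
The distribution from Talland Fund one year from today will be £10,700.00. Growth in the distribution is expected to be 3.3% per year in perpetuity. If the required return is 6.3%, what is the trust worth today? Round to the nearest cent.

Growing perpetuity: P = D₁ / (r − g) = £10,700.0000 / (0.063 − 0.033) = £356,666.67

£356666.67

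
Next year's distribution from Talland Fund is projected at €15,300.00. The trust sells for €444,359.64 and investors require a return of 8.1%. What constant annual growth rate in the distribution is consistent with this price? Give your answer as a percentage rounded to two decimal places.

P = D₁/(r−g) ⇒ g = r − D₁/P = 0.081 − €15,300.00/€444,359.64 = 0.046568

4.66%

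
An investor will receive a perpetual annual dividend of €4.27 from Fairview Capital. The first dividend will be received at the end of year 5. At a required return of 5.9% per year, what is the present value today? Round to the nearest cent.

€57.54

Value at end of year 4: C / r = €4.27 / 0.059 = €72.3729
Discount to today: PV = €72.3729 / (1 + 0.059)^4 = €72.3729 / 1.257720 = €57.54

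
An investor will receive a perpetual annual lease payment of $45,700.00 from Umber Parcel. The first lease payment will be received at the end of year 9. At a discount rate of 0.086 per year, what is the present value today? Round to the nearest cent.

Value at end of year 8: C / r = $45,700.00 / 0.086 = $531,395.3488
Discount to today: PV = $531,395.3488 / (1 + 0.086)^8 = $531,395.3488 / 1.934811 = $274,649.71

$274649.71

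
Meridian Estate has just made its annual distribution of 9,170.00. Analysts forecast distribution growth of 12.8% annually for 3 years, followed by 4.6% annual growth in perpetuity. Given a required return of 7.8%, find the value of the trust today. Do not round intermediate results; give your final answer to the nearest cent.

D_1 = 10343.76000
D_2 = 11667.76128
D_3 = 13161.23472
Terminal value at year 3: TV = D_3×(1+g_2)/(r−g_2) = 13766.65152/0.032 = 430207.86004
P_0 = D_1/(1+r)^1 + D_2/(1+r)^2 + D_3/(1+r)^3 + TV/(1+r)^3
    = 9595.32468 + 10040.37684 + 10506.07150 + 343417.21212 = 373558.98513

373558.99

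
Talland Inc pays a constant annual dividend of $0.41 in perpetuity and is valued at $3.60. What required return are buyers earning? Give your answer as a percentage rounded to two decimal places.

11.39%

P = C/r ⇒ r = C/P = $0.41/$3.60 = 0.113889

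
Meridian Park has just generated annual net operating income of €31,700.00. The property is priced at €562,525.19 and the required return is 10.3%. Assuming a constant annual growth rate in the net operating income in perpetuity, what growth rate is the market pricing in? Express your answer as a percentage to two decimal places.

4.42%

P = D₀(1+g)/(r−g) ⇒ P(r−g) = D₀(1+g) ⇒ g(P+D₀) = P·r − D₀
g = (P·r − D₀)/(P + D₀) = (€562,525.19×0.103 − €31,700.00) / (€562,525.19 + €31,700.00) = 0.044159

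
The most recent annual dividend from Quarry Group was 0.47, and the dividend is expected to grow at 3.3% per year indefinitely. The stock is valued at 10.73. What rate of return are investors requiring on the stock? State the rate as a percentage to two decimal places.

7.82%

D₁ = 0.47 × 1.033 = 0.4855
P = D₁/(r − g) ⇒ r = D₁/P + g = 0.4855/10.73 + 0.033 = 0.045248 + 0.033 = 0.078248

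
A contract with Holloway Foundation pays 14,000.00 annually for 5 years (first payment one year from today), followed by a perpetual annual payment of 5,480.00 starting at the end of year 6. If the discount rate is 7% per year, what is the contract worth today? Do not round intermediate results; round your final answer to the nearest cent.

PV of 5-year annuity: 14,000.00 × [1 − (1+0.07)^−5] / 0.07 = 57402.76410
Perpetuity value at year 5: 5,480.00 / 0.07 = 78285.71429
PV of perpetuity: 78285.71429 / (1+0.07)^5 = 55816.63234
Total PV = 57402.76410 + 55816.63234 = 113219.39644

113219.40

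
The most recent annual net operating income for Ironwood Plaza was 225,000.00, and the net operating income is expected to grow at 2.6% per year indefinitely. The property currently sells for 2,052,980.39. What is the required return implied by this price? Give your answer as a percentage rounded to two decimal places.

13.84%

D₁ = 225,000.00 × 1.026 = 230,850.0000
P = D₁/(r − g) ⇒ r = D₁/P + g = 230,850.0000/2,052,980.39 + 0.026 = 0.112446 + 0.026 = 0.138446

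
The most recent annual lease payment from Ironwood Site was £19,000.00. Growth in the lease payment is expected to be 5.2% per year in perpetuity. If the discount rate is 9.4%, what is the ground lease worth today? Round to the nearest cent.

£475904.76

D₁ = D₀ × (1 + g) = £19,000.00 × 1.052 = £19,988.0000
Growing perpetuity: P = D₁ / (r − g) = £19,988.0000 / (0.094 − 0.052) = £475,904.76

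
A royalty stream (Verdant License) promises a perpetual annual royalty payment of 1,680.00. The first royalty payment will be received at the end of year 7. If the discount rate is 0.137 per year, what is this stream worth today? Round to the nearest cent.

5675.78

Value at end of year 6: C / r = 1,680.00 / 0.137 = 12,262.7737
Discount to today: PV = 12,262.7737 / (1 + 0.137)^6 = 12,262.7737 / 2.160542 = 5,675.78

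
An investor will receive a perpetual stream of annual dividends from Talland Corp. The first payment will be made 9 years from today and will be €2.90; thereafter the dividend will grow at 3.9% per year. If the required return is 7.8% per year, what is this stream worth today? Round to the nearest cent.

€40.77

Value at end of year 8: C₁ / (r − g) = €2.90 / (0.078 − 0.039) = €74.3590
Discount to today: PV = €74.3590 / (1 + 0.078)^8 = €74.3590 / 1.823686 = €40.77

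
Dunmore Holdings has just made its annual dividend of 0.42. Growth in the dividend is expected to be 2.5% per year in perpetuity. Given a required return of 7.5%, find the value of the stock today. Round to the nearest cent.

8.61

D₁ = D₀ × (1 + g) = 0.42 × 1.025 = 0.4305
Growing perpetuity: P = D₁ / (r − g) = 0.4305 / (0.075 − 0.025) = 8.61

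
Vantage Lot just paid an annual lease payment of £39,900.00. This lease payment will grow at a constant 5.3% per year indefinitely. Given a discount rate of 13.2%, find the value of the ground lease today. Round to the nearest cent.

D₁ = D₀ × (1 + g) = £39,900.00 × 1.053 = £42,014.7000
Growing perpetuity: P = D₁ / (r − g) = £42,014.7000 / (0.132 − 0.053) = £531,831.65

£531831.65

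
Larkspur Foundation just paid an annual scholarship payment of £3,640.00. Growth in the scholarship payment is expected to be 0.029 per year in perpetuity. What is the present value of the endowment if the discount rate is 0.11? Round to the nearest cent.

£46241.48

D₁ = D₀ × (1 + g) = £3,640.00 × 1.029 = £3,745.5600
Growing perpetuity: P = D₁ / (r − g) = £3,745.5600 / (0.11 − 0.029) = £46,241.48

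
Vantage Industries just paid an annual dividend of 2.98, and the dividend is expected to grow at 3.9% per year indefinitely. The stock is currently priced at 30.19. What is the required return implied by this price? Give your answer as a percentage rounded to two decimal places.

14.16%

D₁ = 2.98 × 1.039 = 3.0962
P = D₁/(r − g) ⇒ r = D₁/P + g = 3.0962/30.19 + 0.039 = 0.102558 + 0.039 = 0.141558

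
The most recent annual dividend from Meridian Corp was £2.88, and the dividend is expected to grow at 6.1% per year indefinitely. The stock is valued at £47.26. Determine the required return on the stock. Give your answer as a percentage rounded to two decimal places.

12.57%

D₁ = £2.88 × 1.061 = £3.0557
P = D₁/(r − g) ⇒ r = D₁/P + g = £3.0557/£47.26 + 0.061 = 0.064657 + 0.061 = 0.125657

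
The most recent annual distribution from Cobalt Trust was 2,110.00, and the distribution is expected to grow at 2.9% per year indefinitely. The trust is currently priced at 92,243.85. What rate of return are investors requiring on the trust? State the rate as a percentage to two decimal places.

5.25%

D₁ = 2,110.00 × 1.029 = 2,171.1900
P = D₁/(r − g) ⇒ r = D₁/P + g = 2,171.1900/92,243.85 + 0.029 = 0.023538 + 0.029 = 0.052538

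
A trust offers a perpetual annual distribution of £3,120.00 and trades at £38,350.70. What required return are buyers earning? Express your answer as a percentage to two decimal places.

8.14%

P = C/r ⇒ r = C/P = £3,120.00/£38,350.70 = 0.081354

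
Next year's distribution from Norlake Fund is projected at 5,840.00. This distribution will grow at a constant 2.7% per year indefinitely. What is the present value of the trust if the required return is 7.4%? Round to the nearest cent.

124255.32

Growing perpetuity: P = D₁ / (r − g) = 5,840.0000 / (0.074 − 0.027) = 124,255.32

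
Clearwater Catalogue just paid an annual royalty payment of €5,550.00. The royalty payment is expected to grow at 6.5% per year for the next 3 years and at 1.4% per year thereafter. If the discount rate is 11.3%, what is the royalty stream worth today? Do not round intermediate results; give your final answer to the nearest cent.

D_1 = 5910.75000
D_2 = 6294.94875
D_3 = 6704.12042
Terminal value at year 3: TV = D_3×(1+g_2)/(r−g_2) = 6797.97810/0.099 = 68666.44550
P_0 = D_1/(1+r)^1 + D_2/(1+r)^2 + D_3/(1+r)^3 + TV/(1+r)^3
    = 5310.64690 + 5081.61631 + 4862.46304 + 49803.40934 = 65058.13559

€65058.14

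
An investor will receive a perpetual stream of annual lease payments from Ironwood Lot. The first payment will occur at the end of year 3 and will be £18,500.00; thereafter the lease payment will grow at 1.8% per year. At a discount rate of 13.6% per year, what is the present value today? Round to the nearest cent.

Value at end of year 2: C₁ / (r − g) = £18,500.00 / (0.136 − 0.018) = £156,779.6610
Discount to today: PV = £156,779.6610 / (1 + 0.136)^2 = £156,779.6610 / 1.290496 = £121,487.91

£121487.91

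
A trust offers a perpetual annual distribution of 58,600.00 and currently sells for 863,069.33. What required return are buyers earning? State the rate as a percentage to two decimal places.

P = C/r ⇒ r = C/P = 58,600.00/863,069.33 = 0.067897

6.79%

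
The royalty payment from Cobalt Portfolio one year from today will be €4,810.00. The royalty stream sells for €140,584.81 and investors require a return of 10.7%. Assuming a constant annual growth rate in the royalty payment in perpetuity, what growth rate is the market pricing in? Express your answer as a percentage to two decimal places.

7.28%

P = D₁/(r−g) ⇒ g = r − D₁/P = 0.107 − €4,810.00/€140,584.81 = 0.072786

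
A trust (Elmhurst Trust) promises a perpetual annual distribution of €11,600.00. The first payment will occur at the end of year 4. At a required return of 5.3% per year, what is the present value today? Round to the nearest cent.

€187454.99

Value at end of year 3: C / r = €11,600.00 / 0.053 = €218,867.9245
Discount to today: PV = €218,867.9245 / (1 + 0.053)^3 = €218,867.9245 / 1.167576 = €187,454.99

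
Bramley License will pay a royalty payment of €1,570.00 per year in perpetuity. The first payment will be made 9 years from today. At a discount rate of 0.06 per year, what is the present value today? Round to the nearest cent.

€16417.29

Value at end of year 8: C / r = €1,570.00 / 0.06 = €26,166.6667
Discount to today: PV = €26,166.6667 / (1 + 0.06)^8 = €26,166.6667 / 1.593848 = €16,417.29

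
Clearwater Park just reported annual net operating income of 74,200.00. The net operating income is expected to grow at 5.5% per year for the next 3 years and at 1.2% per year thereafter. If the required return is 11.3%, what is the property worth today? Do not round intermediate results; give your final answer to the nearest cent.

833386.78

D_1 = 78281.00000
D_2 = 82586.45500
D_3 = 87128.71002
Terminal value at year 3: TV = D_3×(1+g_2)/(r−g_2) = 88174.25455/0.101 = 873012.42124
P_0 = D_1/(1+r)^1 + D_2/(1+r)^2 + D_3/(1+r)^3 + TV/(1+r)^3
    = 70333.33333 + 66668.16412 + 63193.99205 + 633191.28664 = 833386.77614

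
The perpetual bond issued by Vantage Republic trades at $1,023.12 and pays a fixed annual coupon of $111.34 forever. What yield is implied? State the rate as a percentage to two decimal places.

10.88%

P = C/r ⇒ r = C/P = $111.34/$1,023.12 = 0.108824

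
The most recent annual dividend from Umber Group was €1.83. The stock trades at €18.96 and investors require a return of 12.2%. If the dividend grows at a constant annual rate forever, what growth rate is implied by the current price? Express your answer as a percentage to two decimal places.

P = D₀(1+g)/(r−g) ⇒ P(r−g) = D₀(1+g) ⇒ g(P+D₀) = P·r − D₀
g = (P·r − D₀)/(P + D₀) = (€18.96×0.122 − €1.83) / (€18.96 + €1.83) = 0.023238

2.32%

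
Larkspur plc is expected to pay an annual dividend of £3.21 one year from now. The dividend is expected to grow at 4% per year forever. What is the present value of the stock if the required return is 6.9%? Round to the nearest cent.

Growing perpetuity: P = D₁ / (r − g) = £3.2100 / (0.069 − 0.04) = £110.69

£110.69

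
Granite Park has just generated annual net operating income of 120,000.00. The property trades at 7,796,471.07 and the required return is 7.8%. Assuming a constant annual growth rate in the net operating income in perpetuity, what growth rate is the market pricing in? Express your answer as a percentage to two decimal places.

6.17%

P = D₀(1+g)/(r−g) ⇒ P(r−g) = D₀(1+g) ⇒ g(P+D₀) = P·r − D₀
g = (P·r − D₀)/(P + D₀) = (7,796,471.07×0.078 − 120,000.00) / (7,796,471.07 + 120,000.00) = 0.061659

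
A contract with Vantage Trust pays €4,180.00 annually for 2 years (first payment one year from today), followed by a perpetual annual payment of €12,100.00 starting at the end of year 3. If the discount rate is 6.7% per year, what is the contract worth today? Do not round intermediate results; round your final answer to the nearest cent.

PV of 2-year annuity: €4,180.00 × [1 − (1+0.067)^−2] / 0.067 = 7589.05883
Perpetuity value at year 2: €12,100.00 / 0.067 = 180597.01493
PV of perpetuity: 180597.01493 / (1+0.067)^2 = 158628.68673
Total PV = 7589.05883 + 158628.68673 = 166217.74556

€166217.75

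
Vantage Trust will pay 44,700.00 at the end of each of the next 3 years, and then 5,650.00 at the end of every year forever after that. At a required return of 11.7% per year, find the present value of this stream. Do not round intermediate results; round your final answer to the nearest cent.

142567.75

PV of 3-year annuity: 44,700.00 × [1 − (1+0.117)^−3] / 0.117 = 107917.76244
Perpetuity value at year 3: 5,650.00 / 0.117 = 48290.59829
PV of perpetuity: 48290.59829 / (1+0.117)^3 = 34649.98626
Total PV = 107917.76244 + 34649.98626 = 142567.74870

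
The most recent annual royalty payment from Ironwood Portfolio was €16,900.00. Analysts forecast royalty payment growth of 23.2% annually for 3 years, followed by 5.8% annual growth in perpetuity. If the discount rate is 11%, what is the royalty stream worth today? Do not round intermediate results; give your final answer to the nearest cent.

D_1 = 20820.80000
D_2 = 25651.22560
D_3 = 31602.30994
Terminal value at year 3: TV = D_3×(1+g_2)/(r−g_2) = 33435.24392/0.052 = 642985.45992
P_0 = D_1/(1+r)^1 + D_2/(1+r)^2 + D_3/(1+r)^3 + TV/(1+r)^3
    = 18757.47748 + 20819.11014 + 23107.33666 + 470145.42659 = 532829.35086

€532829.35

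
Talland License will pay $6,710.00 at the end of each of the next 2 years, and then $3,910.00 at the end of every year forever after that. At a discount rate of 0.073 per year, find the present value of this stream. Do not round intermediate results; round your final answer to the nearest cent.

$58603.12

PV of 2-year annuity: $6,710.00 × [1 − (1+0.073)^−2] / 0.073 = 12081.54229
Perpetuity value at year 2: $3,910.00 / 0.073 = 53561.64384
PV of perpetuity: 53561.64384 / (1+0.073)^2 = 46521.57970
Total PV = 12081.54229 + 46521.57970 = 58603.12199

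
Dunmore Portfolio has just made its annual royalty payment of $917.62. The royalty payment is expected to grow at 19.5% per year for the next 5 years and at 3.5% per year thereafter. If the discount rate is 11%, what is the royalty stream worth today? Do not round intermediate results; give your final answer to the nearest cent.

$24069.41

D_1 = 1096.55590
D_2 = 1310.38430
D_3 = 1565.90924
D_4 = 1871.26154
D_5 = 2236.15754
Terminal value at year 5: TV = D_5×(1+g_2)/(r−g_2) = 2314.42306/0.075 = 30858.97407
P_0 = D_1/(1+r)^1 + D_2/(1+r)^2 + D_3/(1+r)^3 + D_4/(1+r)^4 + D_5/(1+r)^5 + TV/(1+r)^5
    = 987.88820 + 1063.53729 + 1144.97934 + 1232.65794 + 1327.05066 + 18313.29914 = 24069.41258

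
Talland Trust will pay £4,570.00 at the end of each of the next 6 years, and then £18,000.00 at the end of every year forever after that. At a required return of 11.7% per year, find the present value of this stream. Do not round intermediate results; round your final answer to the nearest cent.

PV of 6-year annuity: £4,570.00 × [1 − (1+0.117)^−6] / 0.117 = 18949.86476
Perpetuity value at year 6: £18,000.00 / 0.117 = 153846.15385
PV of perpetuity: 153846.15385 / (1+0.117)^6 = 79207.73685
Total PV = 18949.86476 + 79207.73685 = 98157.60161

£98157.60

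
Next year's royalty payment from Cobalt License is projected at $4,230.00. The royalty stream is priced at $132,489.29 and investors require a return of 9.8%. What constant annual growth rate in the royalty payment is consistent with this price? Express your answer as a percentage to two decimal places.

P = D₁/(r−g) ⇒ g = r − D₁/P = 0.098 − $4,230.00/$132,489.29 = 0.066073

6.61%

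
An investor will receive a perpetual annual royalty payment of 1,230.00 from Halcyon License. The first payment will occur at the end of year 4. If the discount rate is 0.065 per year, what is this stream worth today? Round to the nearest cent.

15665.45

Value at end of year 3: C / r = 1,230.00 / 0.065 = 18,923.0769
Discount to today: PV = 18,923.0769 / (1 + 0.065)^3 = 18,923.0769 / 1.207950 = 15,665.45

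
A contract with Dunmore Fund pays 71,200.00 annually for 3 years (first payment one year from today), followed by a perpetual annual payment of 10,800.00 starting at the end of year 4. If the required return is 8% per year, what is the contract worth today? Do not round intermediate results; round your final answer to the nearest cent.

290656.66

PV of 3-year annuity: 71,200.00 × [1 − (1+0.08)^−3] / 0.08 = 183489.30549
Perpetuity value at year 3: 10,800.00 / 0.08 = 135000.00000
PV of perpetuity: 135000.00000 / (1+0.08)^3 = 107167.35254
Total PV = 183489.30549 + 107167.35254 = 290656.65803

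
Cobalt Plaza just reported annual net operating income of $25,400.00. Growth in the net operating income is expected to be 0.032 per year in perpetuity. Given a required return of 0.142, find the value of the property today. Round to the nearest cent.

D₁ = D₀ × (1 + g) = $25,400.00 × 1.032 = $26,212.8000
Growing perpetuity: P = D₁ / (r − g) = $26,212.8000 / (0.142 − 0.032) = $238,298.18

$238298.18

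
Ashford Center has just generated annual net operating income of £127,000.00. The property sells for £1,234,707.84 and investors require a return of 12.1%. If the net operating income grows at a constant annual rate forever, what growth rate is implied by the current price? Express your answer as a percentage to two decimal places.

1.64%

P = D₀(1+g)/(r−g) ⇒ P(r−g) = D₀(1+g) ⇒ g(P+D₀) = P·r − D₀
g = (P·r − D₀)/(P + D₀) = (£1,234,707.84×0.121 − £127,000.00) / (£1,234,707.84 + £127,000.00) = 0.016450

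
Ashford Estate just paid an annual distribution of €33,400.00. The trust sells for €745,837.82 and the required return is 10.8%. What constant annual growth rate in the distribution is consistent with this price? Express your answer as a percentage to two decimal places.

P = D₀(1+g)/(r−g) ⇒ P(r−g) = D₀(1+g) ⇒ g(P+D₀) = P·r − D₀
g = (P·r − D₀)/(P + D₀) = (€745,837.82×0.108 − €33,400.00) / (€745,837.82 + €33,400.00) = 0.060508

6.05%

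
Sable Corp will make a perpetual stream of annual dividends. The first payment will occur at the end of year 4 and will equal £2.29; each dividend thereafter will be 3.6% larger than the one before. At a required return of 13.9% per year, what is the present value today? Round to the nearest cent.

Value at end of year 3: C₁ / (r − g) = £2.29 / (0.139 − 0.036) = £22.2330
Discount to today: PV = £22.2330 / (1 + 0.139)^3 = £22.2330 / 1.477649 = £15.05

£15.05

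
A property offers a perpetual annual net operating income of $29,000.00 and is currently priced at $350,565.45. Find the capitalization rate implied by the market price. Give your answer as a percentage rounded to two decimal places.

8.27%

P = C/r ⇒ r = C/P = $29,000.00/$350,565.45 = 0.082723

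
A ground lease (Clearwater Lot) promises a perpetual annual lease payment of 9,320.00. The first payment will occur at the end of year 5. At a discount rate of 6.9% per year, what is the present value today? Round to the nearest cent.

Value at end of year 4: C / r = 9,320.00 / 0.069 = 135,072.4638
Discount to today: PV = 135,072.4638 / (1 + 0.069)^4 = 135,072.4638 / 1.305903 = 103,432.26

103432.26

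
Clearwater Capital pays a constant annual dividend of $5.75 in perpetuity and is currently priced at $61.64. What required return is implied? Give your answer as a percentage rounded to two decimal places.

P = C/r ⇒ r = C/P = $5.75/$61.64 = 0.093284

9.33%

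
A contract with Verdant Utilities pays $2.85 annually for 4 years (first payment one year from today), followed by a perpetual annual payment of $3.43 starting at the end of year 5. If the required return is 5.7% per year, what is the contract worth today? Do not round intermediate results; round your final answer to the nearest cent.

PV of 4-year annuity: $2.85 × [1 − (1+0.057)^−4] / 0.057 = 9.94377
Perpetuity value at year 4: $3.43 / 0.057 = 60.17544
PV of perpetuity: 60.17544 / (1+0.057)^4 = 48.20802
Total PV = 9.94377 + 48.20802 = 58.15179

$58.15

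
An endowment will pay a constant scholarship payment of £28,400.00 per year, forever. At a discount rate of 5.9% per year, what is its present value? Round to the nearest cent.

£481355.93

Level perpetuity: PV = C / r = £28,400.00 / 0.059 = £481,355.93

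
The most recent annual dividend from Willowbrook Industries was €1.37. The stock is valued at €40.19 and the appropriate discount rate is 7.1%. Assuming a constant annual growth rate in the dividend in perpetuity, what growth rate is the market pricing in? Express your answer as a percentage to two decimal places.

P = D₀(1+g)/(r−g) ⇒ P(r−g) = D₀(1+g) ⇒ g(P+D₀) = P·r − D₀
g = (P·r − D₀)/(P + D₀) = (€40.19×0.071 − €1.37) / (€40.19 + €1.37) = 0.035695

3.57%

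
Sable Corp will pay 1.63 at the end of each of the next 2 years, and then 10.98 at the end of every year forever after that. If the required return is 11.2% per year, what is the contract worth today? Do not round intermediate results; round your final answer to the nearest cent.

82.07

PV of 2-year annuity: 1.63 × [1 − (1+0.112)^−2] / 0.112 = 2.78402
Perpetuity value at year 2: 10.98 / 0.112 = 98.03571
PV of perpetuity: 98.03571 / (1+0.112)^2 = 79.28203
Total PV = 2.78402 + 79.28203 = 82.06604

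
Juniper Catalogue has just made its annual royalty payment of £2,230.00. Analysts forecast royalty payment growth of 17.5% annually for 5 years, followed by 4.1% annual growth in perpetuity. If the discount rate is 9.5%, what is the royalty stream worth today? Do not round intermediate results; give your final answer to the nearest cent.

D_1 = 2620.25000
D_2 = 3078.79375
D_3 = 3617.58266
D_4 = 4250.65962
D_5 = 4994.52505
Terminal value at year 5: TV = D_5×(1+g_2)/(r−g_2) = 5199.30058/0.054 = 96283.34411
P_0 = D_1/(1+r)^1 + D_2/(1+r)^2 + D_3/(1+r)^3 + D_4/(1+r)^4 + D_5/(1+r)^5 + TV/(1+r)^5
    = 2392.92237 + 2567.74775 + 2755.34576 + 2956.64956 + 3172.66049 + 61161.84389 = 75007.16983

£75007.17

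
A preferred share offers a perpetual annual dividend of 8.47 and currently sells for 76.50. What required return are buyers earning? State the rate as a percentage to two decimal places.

11.07%

P = C/r ⇒ r = C/P = 8.47/76.50 = 0.110719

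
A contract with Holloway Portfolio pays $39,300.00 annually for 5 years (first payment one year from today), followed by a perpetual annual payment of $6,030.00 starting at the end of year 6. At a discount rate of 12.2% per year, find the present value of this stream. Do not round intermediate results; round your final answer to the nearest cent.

PV of 5-year annuity: $39,300.00 × [1 − (1+0.122)^−5] / 0.122 = 140968.59336
Perpetuity value at year 5: $6,030.00 / 0.122 = 49426.22951
PV of perpetuity: 49426.22951 / (1+0.122)^5 = 27796.69724
Total PV = 140968.59336 + 27796.69724 = 168765.29060

$168765.29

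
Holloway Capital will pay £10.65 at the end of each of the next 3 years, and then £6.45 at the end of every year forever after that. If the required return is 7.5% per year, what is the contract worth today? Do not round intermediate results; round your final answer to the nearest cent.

£96.92

PV of 3-year annuity: £10.65 × [1 − (1+0.075)^−3] / 0.075 = 27.69560
Perpetuity value at year 3: £6.45 / 0.075 = 86.00000
PV of perpetuity: 86.00000 / (1+0.075)^3 = 69.22661
Total PV = 27.69560 + 69.22661 = 96.92221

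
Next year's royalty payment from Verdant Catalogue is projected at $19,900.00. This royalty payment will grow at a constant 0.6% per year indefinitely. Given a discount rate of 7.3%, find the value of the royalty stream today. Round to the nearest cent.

$297014.93

Growing perpetuity: P = D₁ / (r − g) = $19,900.0000 / (0.073 − 0.006) = $297,014.93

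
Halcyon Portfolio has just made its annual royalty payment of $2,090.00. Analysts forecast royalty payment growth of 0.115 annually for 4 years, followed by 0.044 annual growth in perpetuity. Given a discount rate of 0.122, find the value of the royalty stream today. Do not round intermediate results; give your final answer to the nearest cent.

$35512.67

D_1 = 2330.35000
D_2 = 2598.34025
D_3 = 2897.14938
D_4 = 3230.32156
Terminal value at year 4: TV = D_4×(1+g_2)/(r−g_2) = 3372.45571/0.078 = 43236.61161
P_0 = D_1/(1+r)^1 + D_2/(1+r)^2 + D_3/(1+r)^3 + D_4/(1+r)^4 + TV/(1+r)^4
    = 2076.96078 + 2064.00292 + 2051.12589 + 2038.32921 + 27282.25249 = 35512.67130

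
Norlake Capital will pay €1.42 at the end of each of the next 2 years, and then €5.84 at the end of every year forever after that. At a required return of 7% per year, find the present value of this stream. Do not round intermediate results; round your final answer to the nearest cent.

€75.44

PV of 2-year annuity: €1.42 × [1 − (1+0.07)^−2] / 0.07 = 2.56739
Perpetuity value at year 2: €5.84 / 0.07 = 83.42857
PV of perpetuity: 83.42857 / (1+0.07)^2 = 72.86975
Total PV = 2.56739 + 72.86975 = 75.43713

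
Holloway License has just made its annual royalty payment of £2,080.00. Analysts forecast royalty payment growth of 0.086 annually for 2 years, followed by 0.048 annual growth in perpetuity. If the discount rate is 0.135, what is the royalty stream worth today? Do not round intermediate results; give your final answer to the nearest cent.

£26833.42

D_1 = 2258.88000
D_2 = 2453.14368
Terminal value at year 2: TV = D_2×(1+g_2)/(r−g_2) = 2570.89458/0.087 = 29550.51238
P_0 = D_1/(1+r)^1 + D_2/(1+r)^2 + TV/(1+r)^2
    = 1990.20264 + 1904.28200 + 22938.93720 = 26833.42184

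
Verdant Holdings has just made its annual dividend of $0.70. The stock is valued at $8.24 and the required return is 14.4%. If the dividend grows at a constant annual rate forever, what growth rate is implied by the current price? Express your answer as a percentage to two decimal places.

P = D₀(1+g)/(r−g) ⇒ P(r−g) = D₀(1+g) ⇒ g(P+D₀) = P·r − D₀
g = (P·r − D₀)/(P + D₀) = ($8.24×0.144 − $0.70) / ($8.24 + $0.70) = 0.054425

5.44%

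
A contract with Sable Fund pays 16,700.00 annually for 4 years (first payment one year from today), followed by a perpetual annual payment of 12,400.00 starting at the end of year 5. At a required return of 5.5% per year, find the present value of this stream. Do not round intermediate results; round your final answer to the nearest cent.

PV of 4-year annuity: 16,700.00 × [1 − (1+0.055)^−4] / 0.055 = 58536.00703
Perpetuity value at year 4: 12,400.00 / 0.055 = 225454.54545
PV of perpetuity: 225454.54545 / (1+0.055)^4 = 181990.68394
Total PV = 58536.00703 + 181990.68394 = 240526.69098

240526.69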